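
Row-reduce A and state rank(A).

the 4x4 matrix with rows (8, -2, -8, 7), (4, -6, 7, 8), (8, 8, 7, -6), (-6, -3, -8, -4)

Row reduction:
R2 <- R2 - (1/2)*R1:  [   0   -5   11  9/2 ]
R3 <- R3 - (1)*R1:  [   0   10   15  -13 ]
R4 <- R4 - (-3/4)*R1:  [    0  -9/2   -14   5/4 ]
R3 <- R3 - (-2)*R2:  [  0   0  37  -4 ]
R4 <- R4 - (9/10)*R2:  [       0        0  -239/10    -14/5 ]
R4 <- R4 - (-239/370)*R3:  [        0         0         0  -996/185 ]
Row echelon form:
[ 8  -2  -8         7 ]
[ 0  -5  11       9/2 ]
[ 0   0  37        -4 ]
[ 0   0   0  -996/185 ]
Nonzero rows / pivot columns: 4

rank(A) = 4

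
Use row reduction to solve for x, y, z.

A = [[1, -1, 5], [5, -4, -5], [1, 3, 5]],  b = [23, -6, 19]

Forward elimination on [A|b]:
R2 <- R2 - (5)*R1:  [    0     1   -30  -121 ]
R3 <- R3 - (1)*R1:  [  0   4   0  -4 ]
R3 <- R3 - (4)*R2:  [   0    0  120  480 ]
Row echelon form:
[ 1  -1    5  |    23 ]
[ 0   1  -30  |  -121 ]
[ 0   0  120  |   480 ]
Back-substitution:
z = (480) / 120 = 4
y = (-121 - (-30)*(4)) / 1 = -1
x = (23 - (-1)*(-1) - (5)*(4)) / 1 = 2

(2, -1, 4)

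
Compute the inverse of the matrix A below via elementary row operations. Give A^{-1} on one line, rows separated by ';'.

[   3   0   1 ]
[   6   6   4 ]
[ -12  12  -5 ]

Gauss-Jordan on [A | I]:
R1 <- (1/3)*R1:  [   1    0  1/3  |  1/3    0    0 ]
R2 <- R2 - (6)*R1:  [  0   6   2  |  -2   1   0 ]
R3 <- R3 - (-12)*R1:  [  0  12  -1  |   4   0   1 ]
R2 <- (1/6)*R2:  [    0     1   1/3  |  -1/3   1/6     0 ]
R3 <- R3 - (12)*R2:  [  0   0  -5  |   8  -2   1 ]
R3 <- (1/-5)*R3:  [    0     0     1  |  -8/5   2/5  -1/5 ]
R1 <- R1 - (1/3)*R3:  [     1      0      0  |  13/15  -2/15   1/15 ]
R2 <- R2 - (1/3)*R3:  [    0     1     0  |   1/5  1/30  1/15 ]
Right block of [I | A^{-1}] is the inverse:
[ 13/15  -2/15  1/15 ]
[   1/5   1/30  1/15 ]
[  -8/5    2/5  -1/5 ]

inverse = [13/15 -2/15 1/15; 1/5 1/30 1/15; -8/5 2/5 -1/5]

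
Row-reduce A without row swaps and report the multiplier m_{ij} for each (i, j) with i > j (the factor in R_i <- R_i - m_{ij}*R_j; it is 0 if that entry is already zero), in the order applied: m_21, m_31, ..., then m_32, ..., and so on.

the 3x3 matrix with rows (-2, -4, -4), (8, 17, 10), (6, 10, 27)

Forward elimination:
R2 <- R2 - (-4)*R1:  [  0   1  -6 ]
R3 <- R3 - (-3)*R1:  [  0  -2  15 ]
R3 <- R3 - (-2)*R2:  [ 0  0  3 ]
Multipliers (in order of application): m_{21} = -4, m_{31} = -3, m_{32} = -2

multipliers: -4, -3, -2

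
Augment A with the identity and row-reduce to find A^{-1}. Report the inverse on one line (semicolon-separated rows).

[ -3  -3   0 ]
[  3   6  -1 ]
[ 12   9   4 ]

inverse = [-11/9 -4/9 -1/9; 8/9 4/9 1/9; 5/3 1/3 1/3]

Gauss-Jordan on [A | I]:
R1 <- (1/-3)*R1:  [    1     1     0  |  -1/3     0     0 ]
R2 <- R2 - (3)*R1:  [  0   3  -1  |   1   1   0 ]
R3 <- R3 - (12)*R1:  [  0  -3   4  |   4   0   1 ]
R2 <- (1/3)*R2:  [    0     1  -1/3  |   1/3   1/3     0 ]
R1 <- R1 - (1)*R2:  [    1     0   1/3  |  -2/3  -1/3     0 ]
R3 <- R3 - (-3)*R2:  [ 0  0  3  |  5  1  1 ]
R3 <- (1/3)*R3:  [   0    0    1  |  5/3  1/3  1/3 ]
R1 <- R1 - (1/3)*R3:  [     1      0      0  |  -11/9   -4/9   -1/9 ]
R2 <- R2 - (-1/3)*R3:  [   0    1    0  |  8/9  4/9  1/9 ]
Right block of [I | A^{-1}] is the inverse:
[ -11/9  -4/9  -1/9 ]
[   8/9   4/9   1/9 ]
[   5/3   1/3   1/3 ]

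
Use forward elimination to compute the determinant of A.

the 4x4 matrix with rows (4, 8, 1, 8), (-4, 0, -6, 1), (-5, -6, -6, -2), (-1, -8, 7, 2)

Forward elimination:
R2 <- R2 - (-1)*R1:  [  0   8  -5   9 ]
R3 <- R3 - (-5/4)*R1:  [     0      4  -19/4      8 ]
R4 <- R4 - (-1/4)*R1:  [    0    -6  29/4     4 ]
R3 <- R3 - (1/2)*R2:  [    0     0  -9/4   7/2 ]
R4 <- R4 - (-3/4)*R2:  [    0     0   7/2  43/4 ]
R4 <- R4 - (-14/9)*R3:  [      0       0       0  583/36 ]
Upper-triangular form:
[ 4  8     1       8 ]
[ 0  8    -5       9 ]
[ 0  0  -9/4     7/2 ]
[ 0  0     0  583/36 ]
det(A) = (-1)^0 * (4) * (8) * (-9/4) * (583/36) = -1166  (0 row swaps -> sign +1)

det(A) = -1166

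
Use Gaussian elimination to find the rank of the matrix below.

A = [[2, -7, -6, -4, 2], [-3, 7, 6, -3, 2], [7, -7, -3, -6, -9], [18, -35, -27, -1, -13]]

rank(A) = 3

Row reduction:
R2 <- R2 - (-3/2)*R1:  [    0  -7/2    -3    -9     5 ]
R3 <- R3 - (7/2)*R1:  [    0  35/2    18     8   -16 ]
R4 <- R4 - (9)*R1:  [   0   28   27   35  -31 ]
R3 <- R3 - (-5)*R2:  [   0    0    3  -37    9 ]
R4 <- R4 - (-8)*R2:  [   0    0    3  -37    9 ]
R4 <- R4 - (1)*R3:  [ 0  0  0  0  0 ]
Row echelon form:
[ 2    -7  -6   -4  2 ]
[ 0  -7/2  -3   -9  5 ]
[ 0     0   3  -37  9 ]
[ 0     0   0    0  0 ]
Nonzero rows / pivot columns: 3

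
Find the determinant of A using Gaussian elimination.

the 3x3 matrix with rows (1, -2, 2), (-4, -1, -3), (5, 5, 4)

Forward elimination:
R2 <- R2 - (-4)*R1:  [  0  -9   5 ]
R3 <- R3 - (5)*R1:  [  0  15  -6 ]
R3 <- R3 - (-5/3)*R2:  [   0    0  7/3 ]
Upper-triangular form:
[ 1  -2    2 ]
[ 0  -9    5 ]
[ 0   0  7/3 ]
det(A) = (-1)^0 * (1) * (-9) * (7/3) = -21  (0 row swaps -> sign +1)

det(A) = -21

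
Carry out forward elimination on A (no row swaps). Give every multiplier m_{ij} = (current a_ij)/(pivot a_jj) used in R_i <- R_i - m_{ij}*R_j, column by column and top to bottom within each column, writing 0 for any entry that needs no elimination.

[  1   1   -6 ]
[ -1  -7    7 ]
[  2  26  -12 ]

Forward elimination:
R2 <- R2 - (-1)*R1:  [  0  -6   1 ]
R3 <- R3 - (2)*R1:  [  0  24   0 ]
R3 <- R3 - (-4)*R2:  [ 0  0  4 ]
Multipliers (in order of application): m_{21} = -1, m_{31} = 2, m_{32} = -4

multipliers: -1, 2, -4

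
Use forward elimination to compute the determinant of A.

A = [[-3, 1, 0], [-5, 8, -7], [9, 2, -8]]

Forward elimination:
R2 <- R2 - (5/3)*R1:  [    0  19/3    -7 ]
R3 <- R3 - (-3)*R1:  [  0   5  -8 ]
R3 <- R3 - (15/19)*R2:  [      0       0  -47/19 ]
Upper-triangular form:
[ -3     1       0 ]
[  0  19/3      -7 ]
[  0     0  -47/19 ]
det(A) = (-1)^0 * (-3) * (19/3) * (-47/19) = 47  (0 row swaps -> sign +1)

det(A) = 47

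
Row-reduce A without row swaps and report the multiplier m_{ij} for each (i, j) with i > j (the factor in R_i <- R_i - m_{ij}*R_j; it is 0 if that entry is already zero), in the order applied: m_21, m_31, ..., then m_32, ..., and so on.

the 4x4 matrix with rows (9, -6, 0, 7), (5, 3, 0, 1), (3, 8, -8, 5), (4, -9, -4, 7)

multipliers: 5/9, 1/3, 4/9, 30/19, -1, 1/2

Forward elimination:
R2 <- R2 - (5/9)*R1:  [     0   19/3      0  -26/9 ]
R3 <- R3 - (1/3)*R1:  [   0   10   -8  8/3 ]
R4 <- R4 - (4/9)*R1:  [     0  -19/3     -4   35/9 ]
R3 <- R3 - (30/19)*R2:  [      0       0      -8  412/57 ]
R4 <- R4 - (-1)*R2:  [  0   0  -4   1 ]
R4 <- R4 - (1/2)*R3:  [       0        0        0  -149/57 ]
Multipliers (in order of application): m_{21} = 5/9, m_{31} = 1/3, m_{41} = 4/9, m_{32} = 30/19, m_{42} = -1, m_{43} = 1/2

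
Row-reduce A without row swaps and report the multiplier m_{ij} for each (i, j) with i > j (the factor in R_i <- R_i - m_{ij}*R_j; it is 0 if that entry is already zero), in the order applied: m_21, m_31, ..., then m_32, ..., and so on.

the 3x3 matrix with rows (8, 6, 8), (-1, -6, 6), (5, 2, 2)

Forward elimination:
R2 <- R2 - (-1/8)*R1:  [     0  -21/4      7 ]
R3 <- R3 - (5/8)*R1:  [    0  -7/4    -3 ]
R3 <- R3 - (1/3)*R2:  [     0      0  -16/3 ]
Multipliers (in order of application): m_{21} = -1/8, m_{31} = 5/8, m_{32} = 1/3

multipliers: -1/8, 5/8, 1/3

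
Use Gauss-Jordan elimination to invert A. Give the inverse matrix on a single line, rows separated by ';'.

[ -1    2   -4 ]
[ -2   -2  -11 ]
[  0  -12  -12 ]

Gauss-Jordan on [A | I]:
R1 <- (1/-1)*R1:  [  1  -2   4  |  -1   0   0 ]
R2 <- R2 - (-2)*R1:  [  0  -6  -3  |  -2   1   0 ]
R2 <- (1/-6)*R2:  [    0     1   1/2  |   1/3  -1/6     0 ]
R1 <- R1 - (-2)*R2:  [    1     0     5  |  -1/3  -1/3     0 ]
R3 <- R3 - (-12)*R2:  [  0   0  -6  |   4  -2   1 ]
R3 <- (1/-6)*R3:  [    0     0     1  |  -2/3   1/3  -1/6 ]
R1 <- R1 - (5)*R3:  [   1    0    0  |    3   -2  5/6 ]
R2 <- R2 - (1/2)*R3:  [    0     1     0  |   2/3  -1/3  1/12 ]
Right block of [I | A^{-1}] is the inverse:
[    3    -2   5/6 ]
[  2/3  -1/3  1/12 ]
[ -2/3   1/3  -1/6 ]

inverse = [3 -2 5/6; 2/3 -1/3 1/12; -2/3 1/3 -1/6]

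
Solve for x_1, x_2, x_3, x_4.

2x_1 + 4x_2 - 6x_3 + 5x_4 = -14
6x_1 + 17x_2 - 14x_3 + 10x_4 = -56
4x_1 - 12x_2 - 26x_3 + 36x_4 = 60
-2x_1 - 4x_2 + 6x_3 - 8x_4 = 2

Forward elimination on [A|b]:
R2 <- R2 - (3)*R1:  [   0    5    4   -5  -14 ]
R3 <- R3 - (2)*R1:  [   0  -20  -14   26   88 ]
R4 <- R4 - (-1)*R1:  [   0    0    0   -3  -12 ]
R3 <- R3 - (-4)*R2:  [  0   0   2   6  32 ]
Row echelon form:
[ 2  4  -6   5  |  -14 ]
[ 0  5   4  -5  |  -14 ]
[ 0  0   2   6  |   32 ]
[ 0  0   0  -3  |  -12 ]
Back-substitution:
x_4 = (-12) / -3 = 4
x_3 = (32 - (6)*(4)) / 2 = 4
x_2 = (-14 - (4)*(4) - (-5)*(4)) / 5 = -2
x_1 = (-14 - (4)*(-2) - (-6)*(4) - (5)*(4)) / 2 = -1

(-1, -2, 4, 4)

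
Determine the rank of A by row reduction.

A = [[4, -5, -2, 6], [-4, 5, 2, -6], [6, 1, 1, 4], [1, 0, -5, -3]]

rank(A) = 3

Row reduction:
R2 <- R2 - (-1)*R1:  [ 0  0  0  0 ]
R3 <- R3 - (3/2)*R1:  [    0  17/2     4    -5 ]
R4 <- R4 - (1/4)*R1:  [    0   5/4  -9/2  -9/2 ]
R2 <-> R3   (pivot in column 2 was zero)
[ 4    -5    -2     6 ]
[ 0  17/2     4    -5 ]
[ 0     0     0     0 ]
[ 0   5/4  -9/2  -9/2 ]
R4 <- R4 - (5/34)*R2:  [       0        0  -173/34   -64/17 ]
R3 <-> R4   (pivot in column 3 was zero)
[ 4    -5       -2       6 ]
[ 0  17/2        4      -5 ]
[ 0     0  -173/34  -64/17 ]
[ 0     0        0       0 ]
Row echelon form:
[ 4    -5       -2       6 ]
[ 0  17/2        4      -5 ]
[ 0     0  -173/34  -64/17 ]
[ 0     0        0       0 ]
Nonzero rows / pivot columns: 3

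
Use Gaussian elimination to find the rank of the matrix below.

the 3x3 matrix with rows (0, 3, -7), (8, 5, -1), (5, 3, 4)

rank(A) = 3

Row reduction:
R1 <-> R2   (pivot in column 1 was zero)
[ 8  5  -1 ]
[ 0  3  -7 ]
[ 5  3   4 ]
R3 <- R3 - (5/8)*R1:  [    0  -1/8  37/8 ]
R3 <- R3 - (-1/24)*R2:  [    0     0  13/3 ]
Row echelon form:
[ 8  5    -1 ]
[ 0  3    -7 ]
[ 0  0  13/3 ]
Nonzero rows / pivot columns: 3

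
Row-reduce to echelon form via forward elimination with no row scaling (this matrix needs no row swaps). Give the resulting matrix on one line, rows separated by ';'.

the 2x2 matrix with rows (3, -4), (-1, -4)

Forward elimination:
R2 <- R2 - (-1/3)*R1:  [     0  -16/3 ]
Row echelon form:
[ 3     -4 ]
[ 0  -16/3 ]

REF = [3 -4; 0 -16/3]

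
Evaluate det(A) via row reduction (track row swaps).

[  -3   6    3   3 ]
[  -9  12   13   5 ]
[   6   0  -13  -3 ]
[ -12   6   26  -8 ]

det(A) = 36

Forward elimination:
R2 <- R2 - (3)*R1:  [  0  -6   4  -4 ]
R3 <- R3 - (-2)*R1:  [  0  12  -7   3 ]
R4 <- R4 - (4)*R1:  [   0  -18   14  -20 ]
R3 <- R3 - (-2)*R2:  [  0   0   1  -5 ]
R4 <- R4 - (3)*R2:  [  0   0   2  -8 ]
R4 <- R4 - (2)*R3:  [ 0  0  0  2 ]
Upper-triangular form:
[ -3   6  3   3 ]
[  0  -6  4  -4 ]
[  0   0  1  -5 ]
[  0   0  0   2 ]
det(A) = (-1)^0 * (-3) * (-6) * (1) * (2) = 36  (0 row swaps -> sign +1)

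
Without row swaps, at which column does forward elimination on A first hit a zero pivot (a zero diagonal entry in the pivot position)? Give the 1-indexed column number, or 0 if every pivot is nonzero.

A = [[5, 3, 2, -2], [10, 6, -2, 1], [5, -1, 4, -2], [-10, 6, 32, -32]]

first zero-pivot column = 2

Naive forward elimination:
R2 <- R2 - (2)*R1:  [  0   0  -6   5 ]
R3 <- R3 - (1)*R1:  [  0  -4   2   0 ]
R4 <- R4 - (-2)*R1:  [   0   12   36  -36 ]
Matrix at this point:
[ 5   3   2   -2 ]
[ 0   0  -6    5 ]
[ 0  -4   2    0 ]
[ 0  12  36  -36 ]
Pivot entry (2,2) is zero but row 3 has -4 in column 2 -> naive elimination stops; a row interchange (e.g. R2 <-> R3) would be required here.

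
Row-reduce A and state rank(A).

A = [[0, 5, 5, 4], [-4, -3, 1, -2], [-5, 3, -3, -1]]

rank(A) = 3

Row reduction:
R1 <-> R2   (pivot in column 1 was zero)
[ -4  -3   1  -2 ]
[  0   5   5   4 ]
[ -5   3  -3  -1 ]
R3 <- R3 - (5/4)*R1:  [     0   27/4  -17/4    3/2 ]
R3 <- R3 - (27/20)*R2:  [      0       0     -11  -39/10 ]
Row echelon form:
[ -4  -3    1      -2 ]
[  0   5    5       4 ]
[  0   0  -11  -39/10 ]
Nonzero rows / pivot columns: 3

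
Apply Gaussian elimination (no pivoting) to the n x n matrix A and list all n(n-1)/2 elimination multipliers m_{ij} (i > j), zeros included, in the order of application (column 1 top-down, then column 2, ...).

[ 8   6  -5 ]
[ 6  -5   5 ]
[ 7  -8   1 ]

Forward elimination:
R2 <- R2 - (3/4)*R1:  [     0  -19/2   35/4 ]
R3 <- R3 - (7/8)*R1:  [     0  -53/4   43/8 ]
R3 <- R3 - (53/38)*R2:  [       0        0  -519/76 ]
Multipliers (in order of application): m_{21} = 3/4, m_{31} = 7/8, m_{32} = 53/38

multipliers: 3/4, 7/8, 53/38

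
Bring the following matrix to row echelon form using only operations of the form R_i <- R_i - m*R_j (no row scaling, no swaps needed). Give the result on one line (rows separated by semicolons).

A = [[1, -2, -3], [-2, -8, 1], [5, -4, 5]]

REF = [1 -2 -3; 0 -12 -5; 0 0 35/2]

Forward elimination:
R2 <- R2 - (-2)*R1:  [   0  -12   -5 ]
R3 <- R3 - (5)*R1:  [  0   6  20 ]
R3 <- R3 - (-1/2)*R2:  [    0     0  35/2 ]
Row echelon form:
[ 1   -2    -3 ]
[ 0  -12    -5 ]
[ 0    0  35/2 ]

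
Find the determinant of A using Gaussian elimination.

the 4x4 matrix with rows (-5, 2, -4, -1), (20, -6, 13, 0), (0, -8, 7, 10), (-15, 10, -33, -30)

det(A) = -50

Forward elimination:
R2 <- R2 - (-4)*R1:  [  0   2  -3  -4 ]
R4 <- R4 - (3)*R1:  [   0    4  -21  -27 ]
R3 <- R3 - (-4)*R2:  [  0   0  -5  -6 ]
R4 <- R4 - (2)*R2:  [   0    0  -15  -19 ]
R4 <- R4 - (3)*R3:  [  0   0   0  -1 ]
Upper-triangular form:
[ -5  2  -4  -1 ]
[  0  2  -3  -4 ]
[  0  0  -5  -6 ]
[  0  0   0  -1 ]
det(A) = (-1)^0 * (-5) * (2) * (-5) * (-1) = -50  (0 row swaps -> sign +1)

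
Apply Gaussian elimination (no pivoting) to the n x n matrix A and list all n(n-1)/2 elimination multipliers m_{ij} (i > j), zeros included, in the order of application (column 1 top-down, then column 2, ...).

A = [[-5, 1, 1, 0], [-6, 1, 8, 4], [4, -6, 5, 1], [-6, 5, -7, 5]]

Forward elimination:
R2 <- R2 - (6/5)*R1:  [    0  -1/5  34/5     4 ]
R3 <- R3 - (-4/5)*R1:  [     0  -26/5   29/5      1 ]
R4 <- R4 - (6/5)*R1:  [     0   19/5  -41/5      5 ]
R3 <- R3 - (26)*R2:  [    0     0  -171  -103 ]
R4 <- R4 - (-19)*R2:  [   0    0  121   81 ]
R4 <- R4 - (-121/171)*R3:  [        0         0         0  1388/171 ]
Multipliers (in order of application): m_{21} = 6/5, m_{31} = -4/5, m_{41} = 6/5, m_{32} = 26, m_{42} = -19, m_{43} = -121/171

multipliers: 6/5, -4/5, 6/5, 26, -19, -121/171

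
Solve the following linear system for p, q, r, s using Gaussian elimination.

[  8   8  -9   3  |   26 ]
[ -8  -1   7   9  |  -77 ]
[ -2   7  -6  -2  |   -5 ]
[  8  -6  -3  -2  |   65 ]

(4, -3, -3, -3)

Forward elimination on [A|b]:
R2 <- R2 - (-1)*R1:  [   0    7   -2   12  -51 ]
R3 <- R3 - (-1/4)*R1:  [     0      9  -33/4   -5/4    3/2 ]
R4 <- R4 - (1)*R1:  [   0  -14    6   -5   39 ]
R3 <- R3 - (9/7)*R2:  [       0        0  -159/28  -467/28   939/14 ]
R4 <- R4 - (-2)*R2:  [   0    0    2   19  -63 ]
R4 <- R4 - (-56/159)*R3:  [        0         0         0  2087/159  -2087/53 ]
Row echelon form:
[ 8  8       -9         3  |        26 ]
[ 0  7       -2        12  |       -51 ]
[ 0  0  -159/28   -467/28  |    939/14 ]
[ 0  0        0  2087/159  |  -2087/53 ]
Back-substitution:
s = (-2087/53) / (2087/159) = -3
r = (939/14 - (-467/28)*(-3)) / (-159/28) = -3
q = (-51 - (-2)*(-3) - (12)*(-3)) / 7 = -3
p = (26 - (8)*(-3) - (-9)*(-3) - (3)*(-3)) / 8 = 4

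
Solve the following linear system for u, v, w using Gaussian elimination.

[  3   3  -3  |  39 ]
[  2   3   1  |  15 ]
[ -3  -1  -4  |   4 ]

(4, 4, -5)

Forward elimination on [A|b]:
R2 <- R2 - (2/3)*R1:  [   0    1    3  -11 ]
R3 <- R3 - (-1)*R1:  [  0   2  -7  43 ]
R3 <- R3 - (2)*R2:  [   0    0  -13   65 ]
Row echelon form:
[ 3  3   -3  |   39 ]
[ 0  1    3  |  -11 ]
[ 0  0  -13  |   65 ]
Back-substitution:
w = (65) / -13 = -5
v = (-11 - (3)*(-5)) / 1 = 4
u = (39 - (3)*(4) - (-3)*(-5)) / 3 = 4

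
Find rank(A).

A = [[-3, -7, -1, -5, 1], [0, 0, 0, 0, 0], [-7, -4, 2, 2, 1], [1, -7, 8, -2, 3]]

Row reduction:
R3 <- R3 - (7/3)*R1:  [    0  37/3  13/3  41/3  -4/3 ]
R4 <- R4 - (-1/3)*R1:  [     0  -28/3   23/3  -11/3   10/3 ]
R2 <-> R3   (pivot in column 2 was zero)
[ -3     -7    -1     -5     1 ]
[  0   37/3  13/3   41/3  -4/3 ]
[  0      0     0      0     0 ]
[  0  -28/3  23/3  -11/3  10/3 ]
R4 <- R4 - (-28/37)*R2:  [      0       0  405/37  247/37   86/37 ]
R3 <-> R4   (pivot in column 3 was zero)
[ -3    -7      -1      -5      1 ]
[  0  37/3    13/3    41/3   -4/3 ]
[  0     0  405/37  247/37  86/37 ]
[  0     0       0       0      0 ]
Row echelon form:
[ -3    -7      -1      -5      1 ]
[  0  37/3    13/3    41/3   -4/3 ]
[  0     0  405/37  247/37  86/37 ]
[  0     0       0       0      0 ]
Nonzero rows / pivot columns: 3

rank(A) = 3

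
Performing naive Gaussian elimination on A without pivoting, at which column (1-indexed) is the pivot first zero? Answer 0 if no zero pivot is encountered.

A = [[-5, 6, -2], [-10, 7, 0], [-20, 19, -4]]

Naive forward elimination:
R2 <- R2 - (2)*R1:  [  0  -5   4 ]
R3 <- R3 - (4)*R1:  [  0  -5   4 ]
R3 <- R3 - (1)*R2:  [ 0  0  0 ]
Matrix at this point:
[ -5   6  -2 ]
[  0  -5   4 ]
[  0   0   0 ]
Pivot entry (3,3) in the last row is zero and there are no rows below to swap with -> zero pivot in column 3 (A is singular).

first zero-pivot column = 3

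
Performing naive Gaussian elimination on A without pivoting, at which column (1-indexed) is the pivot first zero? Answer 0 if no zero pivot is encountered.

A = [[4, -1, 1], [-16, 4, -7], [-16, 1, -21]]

first zero-pivot column = 2

Naive forward elimination:
R2 <- R2 - (-4)*R1:  [  0   0  -3 ]
R3 <- R3 - (-4)*R1:  [   0   -3  -17 ]
Matrix at this point:
[ 4  -1    1 ]
[ 0   0   -3 ]
[ 0  -3  -17 ]
Pivot entry (2,2) is zero but row 3 has -3 in column 2 -> naive elimination stops; a row interchange (e.g. R2 <-> R3) would be required here.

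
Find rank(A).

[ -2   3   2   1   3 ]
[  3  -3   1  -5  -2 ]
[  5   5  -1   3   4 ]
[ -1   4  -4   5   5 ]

rank(A) = 4

Row reduction:
R2 <- R2 - (-3/2)*R1:  [    0   3/2     4  -7/2   5/2 ]
R3 <- R3 - (-5/2)*R1:  [    0  25/2     4  11/2  23/2 ]
R4 <- R4 - (1/2)*R1:  [   0  5/2   -5  9/2  7/2 ]
R3 <- R3 - (25/3)*R2:  [     0      0  -88/3  104/3  -28/3 ]
R4 <- R4 - (5/3)*R2:  [     0      0  -35/3   31/3   -2/3 ]
R4 <- R4 - (35/88)*R3:  [      0       0       0  -38/11   67/22 ]
Row echelon form:
[ -2    3      2       1      3 ]
[  0  3/2      4    -7/2    5/2 ]
[  0    0  -88/3   104/3  -28/3 ]
[  0    0      0  -38/11  67/22 ]
Nonzero rows / pivot columns: 4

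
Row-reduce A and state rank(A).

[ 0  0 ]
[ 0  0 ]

rank(A) = 0

Row reduction:
Row echelon form:
[ 0  0 ]
[ 0  0 ]
Nonzero rows / pivot columns: 0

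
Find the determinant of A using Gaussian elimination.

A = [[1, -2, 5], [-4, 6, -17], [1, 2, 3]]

Forward elimination:
R2 <- R2 - (-4)*R1:  [  0  -2   3 ]
R3 <- R3 - (1)*R1:  [  0   4  -2 ]
R3 <- R3 - (-2)*R2:  [ 0  0  4 ]
Upper-triangular form:
[ 1  -2  5 ]
[ 0  -2  3 ]
[ 0   0  4 ]
det(A) = (-1)^0 * (1) * (-2) * (4) = -8  (0 row swaps -> sign +1)

det(A) = -8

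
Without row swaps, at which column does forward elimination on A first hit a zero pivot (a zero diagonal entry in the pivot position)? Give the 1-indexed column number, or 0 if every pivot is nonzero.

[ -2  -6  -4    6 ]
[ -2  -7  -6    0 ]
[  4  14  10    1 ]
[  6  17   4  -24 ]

first zero-pivot column = 0

Naive forward elimination:
R2 <- R2 - (1)*R1:  [  0  -1  -2  -6 ]
R3 <- R3 - (-2)*R1:  [  0   2   2  13 ]
R4 <- R4 - (-3)*R1:  [  0  -1  -8  -6 ]
R3 <- R3 - (-2)*R2:  [  0   0  -2   1 ]
R4 <- R4 - (1)*R2:  [  0   0  -6   0 ]
R4 <- R4 - (3)*R3:  [  0   0   0  -3 ]
All pivots nonzero; naive elimination completes without hitting a zero pivot.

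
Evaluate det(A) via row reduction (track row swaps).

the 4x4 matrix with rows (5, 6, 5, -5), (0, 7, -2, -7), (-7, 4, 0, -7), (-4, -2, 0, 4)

det(A) = 1302

Forward elimination:
R3 <- R3 - (-7/5)*R1:  [    0  62/5     7   -14 ]
R4 <- R4 - (-4/5)*R1:  [    0  14/5     4     0 ]
R3 <- R3 - (62/35)*R2:  [      0       0  369/35    -8/5 ]
R4 <- R4 - (2/5)*R2:  [    0     0  24/5  14/5 ]
R4 <- R4 - (56/123)*R3:  [       0        0        0  434/123 ]
Upper-triangular form:
[ 5  6       5       -5 ]
[ 0  7      -2       -7 ]
[ 0  0  369/35     -8/5 ]
[ 0  0       0  434/123 ]
det(A) = (-1)^0 * (5) * (7) * (369/35) * (434/123) = 1302  (0 row swaps -> sign +1)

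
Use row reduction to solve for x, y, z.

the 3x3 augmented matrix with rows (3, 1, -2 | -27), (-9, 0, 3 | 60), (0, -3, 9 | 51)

Forward elimination on [A|b]:
R2 <- R2 - (-3)*R1:  [   0    3   -3  -21 ]
R3 <- R3 - (-1)*R2:  [  0   0   6  30 ]
Row echelon form:
[ 3  1  -2  |  -27 ]
[ 0  3  -3  |  -21 ]
[ 0  0   6  |   30 ]
Back-substitution:
z = (30) / 6 = 5
y = (-21 - (-3)*(5)) / 3 = -2
x = (-27 - (1)*(-2) - (-2)*(5)) / 3 = -5

(-5, -2, 5)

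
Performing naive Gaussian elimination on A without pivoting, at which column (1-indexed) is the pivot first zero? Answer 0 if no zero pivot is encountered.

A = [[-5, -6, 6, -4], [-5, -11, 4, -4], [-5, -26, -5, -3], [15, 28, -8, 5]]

Naive forward elimination:
R2 <- R2 - (1)*R1:  [  0  -5  -2   0 ]
R3 <- R3 - (1)*R1:  [   0  -20  -11    1 ]
R4 <- R4 - (-3)*R1:  [  0  10  10  -7 ]
R3 <- R3 - (4)*R2:  [  0   0  -3   1 ]
R4 <- R4 - (-2)*R2:  [  0   0   6  -7 ]
R4 <- R4 - (-2)*R3:  [  0   0   0  -5 ]
All pivots nonzero; naive elimination completes without hitting a zero pivot.

first zero-pivot column = 0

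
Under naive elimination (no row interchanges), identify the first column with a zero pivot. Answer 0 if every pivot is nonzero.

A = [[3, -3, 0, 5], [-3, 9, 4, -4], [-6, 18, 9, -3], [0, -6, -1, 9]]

Naive forward elimination:
R2 <- R2 - (-1)*R1:  [ 0  6  4  1 ]
R3 <- R3 - (-2)*R1:  [  0  12   9   7 ]
R3 <- R3 - (2)*R2:  [ 0  0  1  5 ]
R4 <- R4 - (-1)*R2:  [  0   0   3  10 ]
R4 <- R4 - (3)*R3:  [  0   0   0  -5 ]
All pivots nonzero; naive elimination completes without hitting a zero pivot.

first zero-pivot column = 0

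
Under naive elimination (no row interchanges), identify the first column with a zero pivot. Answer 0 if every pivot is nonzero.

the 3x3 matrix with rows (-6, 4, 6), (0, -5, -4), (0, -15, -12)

Naive forward elimination:
R3 <- R3 - (3)*R2:  [ 0  0  0 ]
Matrix at this point:
[ -6   4   6 ]
[  0  -5  -4 ]
[  0   0   0 ]
Pivot entry (3,3) in the last row is zero and there are no rows below to swap with -> zero pivot in column 3 (A is singular).

first zero-pivot column = 3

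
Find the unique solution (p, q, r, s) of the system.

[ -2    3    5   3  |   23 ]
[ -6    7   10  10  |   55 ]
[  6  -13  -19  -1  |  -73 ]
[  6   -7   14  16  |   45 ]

Forward elimination on [A|b]:
R2 <- R2 - (3)*R1:  [   0   -2   -5    1  -14 ]
R3 <- R3 - (-3)*R1:  [  0  -4  -4   8  -4 ]
R4 <- R4 - (-3)*R1:  [   0    2   29   25  114 ]
R3 <- R3 - (2)*R2:  [  0   0   6   6  24 ]
R4 <- R4 - (-1)*R2:  [   0    0   24   26  100 ]
R4 <- R4 - (4)*R3:  [ 0  0  0  2  4 ]
Row echelon form:
[ -2   3   5  3  |   23 ]
[  0  -2  -5  1  |  -14 ]
[  0   0   6  6  |   24 ]
[  0   0   0  2  |    4 ]
Back-substitution:
s = (4) / 2 = 2
r = (24 - (6)*(2)) / 6 = 2
q = (-14 - (-5)*(2) - (1)*(2)) / -2 = 3
p = (23 - (3)*(3) - (5)*(2) - (3)*(2)) / -2 = 1

(1, 3, 2, 2)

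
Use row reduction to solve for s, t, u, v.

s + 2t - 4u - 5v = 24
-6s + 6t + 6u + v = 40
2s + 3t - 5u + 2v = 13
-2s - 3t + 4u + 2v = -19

Forward elimination on [A|b]:
R2 <- R2 - (-6)*R1:  [   0   18  -18  -29  184 ]
R3 <- R3 - (2)*R1:  [   0   -1    3   12  -35 ]
R4 <- R4 - (-2)*R1:  [  0   1  -4  -8  29 ]
R3 <- R3 - (-1/18)*R2:  [      0       0       2  187/18  -223/9 ]
R4 <- R4 - (1/18)*R2:  [       0        0       -3  -115/18    169/9 ]
R4 <- R4 - (-3/2)*R3:  [       0        0        0   331/36  -331/18 ]
Row echelon form:
[ 1   2   -4      -5  |       24 ]
[ 0  18  -18     -29  |      184 ]
[ 0   0    2  187/18  |   -223/9 ]
[ 0   0    0  331/36  |  -331/18 ]
Back-substitution:
v = (-331/18) / (331/36) = -2
u = (-223/9 - (187/18)*(-2)) / 2 = -2
t = (184 - (-18)*(-2) - (-29)*(-2)) / 18 = 5
s = (24 - (2)*(5) - (-4)*(-2) - (-5)*(-2)) / 1 = -4

(-4, 5, -2, -2)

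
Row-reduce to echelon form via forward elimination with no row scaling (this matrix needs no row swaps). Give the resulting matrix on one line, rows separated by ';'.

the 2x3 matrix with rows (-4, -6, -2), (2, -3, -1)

Forward elimination:
R2 <- R2 - (-1/2)*R1:  [  0  -6  -2 ]
Row echelon form:
[ -4  -6  -2 ]
[  0  -6  -2 ]

REF = [-4 -6 -2; 0 -6 -2]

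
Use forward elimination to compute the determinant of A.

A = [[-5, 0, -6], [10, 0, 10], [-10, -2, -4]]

det(A) = 20

Forward elimination:
R2 <- R2 - (-2)*R1:  [  0   0  -2 ]
R3 <- R3 - (2)*R1:  [  0  -2   8 ]
R2 <-> R3   (pivot in column 2 was zero)
[ -5   0  -6 ]
[  0  -2   8 ]
[  0   0  -2 ]
Upper-triangular form:
[ -5   0  -6 ]
[  0  -2   8 ]
[  0   0  -2 ]
det(A) = (-1)^1 * (-5) * (-2) * (-2) = 20  (1 row swap -> sign -1)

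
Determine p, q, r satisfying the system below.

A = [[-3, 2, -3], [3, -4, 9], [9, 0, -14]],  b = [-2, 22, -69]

(-3, -1, 3)

Forward elimination on [A|b]:
R2 <- R2 - (-1)*R1:  [  0  -2   6  20 ]
R3 <- R3 - (-3)*R1:  [   0    6  -23  -75 ]
R3 <- R3 - (-3)*R2:  [   0    0   -5  -15 ]
Row echelon form:
[ -3   2  -3  |   -2 ]
[  0  -2   6  |   20 ]
[  0   0  -5  |  -15 ]
Back-substitution:
r = (-15) / -5 = 3
q = (20 - (6)*(3)) / -2 = -1
p = (-2 - (2)*(-1) - (-3)*(3)) / -3 = -3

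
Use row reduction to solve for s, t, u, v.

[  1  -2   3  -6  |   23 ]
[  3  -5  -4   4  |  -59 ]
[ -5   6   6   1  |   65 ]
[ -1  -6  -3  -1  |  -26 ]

Forward elimination on [A|b]:
R2 <- R2 - (3)*R1:  [    0     1   -13    22  -128 ]
R3 <- R3 - (-5)*R1:  [   0   -4   21  -29  180 ]
R4 <- R4 - (-1)*R1:  [  0  -8   0  -7  -3 ]
R3 <- R3 - (-4)*R2:  [    0     0   -31    59  -332 ]
R4 <- R4 - (-8)*R2:  [     0      0   -104    169  -1027 ]
R4 <- R4 - (104/31)*R3:  [       0        0        0  -897/31  2691/31 ]
Row echelon form:
[ 1  -2    3       -6  |       23 ]
[ 0   1  -13       22  |     -128 ]
[ 0   0  -31       59  |     -332 ]
[ 0   0    0  -897/31  |  2691/31 ]
Back-substitution:
v = (2691/31) / (-897/31) = -3
u = (-332 - (59)*(-3)) / -31 = 5
t = (-128 - (-13)*(5) - (22)*(-3)) / 1 = 3
s = (23 - (-2)*(3) - (3)*(5) - (-6)*(-3)) / 1 = -4

(-4, 3, 5, -3)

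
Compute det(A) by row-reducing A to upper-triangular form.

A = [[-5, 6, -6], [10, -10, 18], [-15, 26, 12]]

Forward elimination:
R2 <- R2 - (-2)*R1:  [ 0  2  6 ]
R3 <- R3 - (3)*R1:  [  0   8  30 ]
R3 <- R3 - (4)*R2:  [ 0  0  6 ]
Upper-triangular form:
[ -5  6  -6 ]
[  0  2   6 ]
[  0  0   6 ]
det(A) = (-1)^0 * (-5) * (2) * (6) = -60  (0 row swaps -> sign +1)

det(A) = -60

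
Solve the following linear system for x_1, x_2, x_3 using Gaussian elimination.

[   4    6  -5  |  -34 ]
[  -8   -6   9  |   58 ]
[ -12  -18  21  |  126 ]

(-2, -1, 4)

Forward elimination on [A|b]:
R2 <- R2 - (-2)*R1:  [   0    6   -1  -10 ]
R3 <- R3 - (-3)*R1:  [  0   0   6  24 ]
Row echelon form:
[ 4  6  -5  |  -34 ]
[ 0  6  -1  |  -10 ]
[ 0  0   6  |   24 ]
Back-substitution:
x_3 = (24) / 6 = 4
x_2 = (-10 - (-1)*(4)) / 6 = -1
x_1 = (-34 - (6)*(-1) - (-5)*(4)) / 4 = -2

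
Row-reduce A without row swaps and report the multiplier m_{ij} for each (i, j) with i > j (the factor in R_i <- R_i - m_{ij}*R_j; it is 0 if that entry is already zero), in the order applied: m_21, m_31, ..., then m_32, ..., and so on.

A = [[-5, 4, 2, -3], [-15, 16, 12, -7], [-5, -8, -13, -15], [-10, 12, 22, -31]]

Forward elimination:
R2 <- R2 - (3)*R1:  [ 0  4  6  2 ]
R3 <- R3 - (1)*R1:  [   0  -12  -15  -12 ]
R4 <- R4 - (2)*R1:  [   0    4   18  -25 ]
R3 <- R3 - (-3)*R2:  [  0   0   3  -6 ]
R4 <- R4 - (1)*R2:  [   0    0   12  -27 ]
R4 <- R4 - (4)*R3:  [  0   0   0  -3 ]
Multipliers (in order of application): m_{21} = 3, m_{31} = 1, m_{41} = 2, m_{32} = -3, m_{42} = 1, m_{43} = 4

multipliers: 3, 1, 2, -3, 1, 4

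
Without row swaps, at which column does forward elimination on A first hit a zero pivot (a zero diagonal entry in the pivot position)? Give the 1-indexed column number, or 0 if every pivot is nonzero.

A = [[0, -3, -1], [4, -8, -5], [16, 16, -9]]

Naive forward elimination:
Pivot entry (1,1) is zero but row 2 has 4 in column 1 -> naive elimination stops; a row interchange (e.g. R1 <-> R2) would be required here.

first zero-pivot column = 1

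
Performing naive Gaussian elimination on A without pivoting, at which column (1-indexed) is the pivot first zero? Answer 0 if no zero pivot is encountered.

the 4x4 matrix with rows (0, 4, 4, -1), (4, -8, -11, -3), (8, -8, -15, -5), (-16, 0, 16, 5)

Naive forward elimination:
Pivot entry (1,1) is zero but row 2 has 4 in column 1 -> naive elimination stops; a row interchange (e.g. R1 <-> R2) would be required here.

first zero-pivot column = 1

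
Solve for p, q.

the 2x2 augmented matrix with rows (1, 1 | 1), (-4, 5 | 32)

(-3, 4)

Forward elimination on [A|b]:
R2 <- R2 - (-4)*R1:  [  0   9  36 ]
Row echelon form:
[ 1  1  |   1 ]
[ 0  9  |  36 ]
Back-substitution:
q = (36) / 9 = 4
p = (1 - (1)*(4)) / 1 = -3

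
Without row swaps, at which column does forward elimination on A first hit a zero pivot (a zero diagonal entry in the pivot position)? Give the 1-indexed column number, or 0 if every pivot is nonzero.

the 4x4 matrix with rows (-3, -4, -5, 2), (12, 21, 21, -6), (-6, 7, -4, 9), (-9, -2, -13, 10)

first zero-pivot column = 4

Naive forward elimination:
R2 <- R2 - (-4)*R1:  [ 0  5  1  2 ]
R3 <- R3 - (2)*R1:  [  0  15   6   5 ]
R4 <- R4 - (3)*R1:  [  0  10   2   4 ]
R3 <- R3 - (3)*R2:  [  0   0   3  -1 ]
R4 <- R4 - (2)*R2:  [ 0  0  0  0 ]
Matrix at this point:
[ -3  -4  -5   2 ]
[  0   5   1   2 ]
[  0   0   3  -1 ]
[  0   0   0   0 ]
Pivot entry (4,4) in the last row is zero and there are no rows below to swap with -> zero pivot in column 4 (A is singular).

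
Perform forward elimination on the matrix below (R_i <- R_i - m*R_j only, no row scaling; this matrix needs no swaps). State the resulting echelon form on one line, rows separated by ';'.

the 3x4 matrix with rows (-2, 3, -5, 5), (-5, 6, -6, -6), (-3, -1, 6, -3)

REF = [-2 3 -5 5; 0 -3/2 13/2 -37/2; 0 0 -31/3 172/3]

Forward elimination:
R2 <- R2 - (5/2)*R1:  [     0   -3/2   13/2  -37/2 ]
R3 <- R3 - (3/2)*R1:  [     0  -11/2   27/2  -21/2 ]
R3 <- R3 - (11/3)*R2:  [     0      0  -31/3  172/3 ]
Row echelon form:
[ -2     3     -5      5 ]
[  0  -3/2   13/2  -37/2 ]
[  0     0  -31/3  172/3 ]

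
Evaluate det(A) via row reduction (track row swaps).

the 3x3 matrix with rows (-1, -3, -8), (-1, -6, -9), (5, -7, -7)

det(A) = -119

Forward elimination:
R2 <- R2 - (1)*R1:  [  0  -3  -1 ]
R3 <- R3 - (-5)*R1:  [   0  -22  -47 ]
R3 <- R3 - (22/3)*R2:  [      0       0  -119/3 ]
Upper-triangular form:
[ -1  -3      -8 ]
[  0  -3      -1 ]
[  0   0  -119/3 ]
det(A) = (-1)^0 * (-1) * (-3) * (-119/3) = -119  (0 row swaps -> sign +1)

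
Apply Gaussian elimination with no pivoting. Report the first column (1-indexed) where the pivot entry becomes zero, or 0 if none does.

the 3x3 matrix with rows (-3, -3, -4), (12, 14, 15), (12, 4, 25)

Naive forward elimination:
R2 <- R2 - (-4)*R1:  [  0   2  -1 ]
R3 <- R3 - (-4)*R1:  [  0  -8   9 ]
R3 <- R3 - (-4)*R2:  [ 0  0  5 ]
All pivots nonzero; naive elimination completes without hitting a zero pivot.

first zero-pivot column = 0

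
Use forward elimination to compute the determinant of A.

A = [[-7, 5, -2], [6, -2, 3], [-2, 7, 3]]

det(A) = -7

Forward elimination:
R2 <- R2 - (-6/7)*R1:  [    0  16/7   9/7 ]
R3 <- R3 - (2/7)*R1:  [    0  39/7  25/7 ]
R3 <- R3 - (39/16)*R2:  [    0     0  7/16 ]
Upper-triangular form:
[ -7     5    -2 ]
[  0  16/7   9/7 ]
[  0     0  7/16 ]
det(A) = (-1)^0 * (-7) * (16/7) * (7/16) = -7  (0 row swaps -> sign +1)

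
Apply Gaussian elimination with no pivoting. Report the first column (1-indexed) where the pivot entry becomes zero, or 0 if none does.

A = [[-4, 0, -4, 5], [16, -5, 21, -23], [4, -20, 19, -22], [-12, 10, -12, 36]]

Naive forward elimination:
R2 <- R2 - (-4)*R1:  [  0  -5   5  -3 ]
R3 <- R3 - (-1)*R1:  [   0  -20   15  -17 ]
R4 <- R4 - (3)*R1:  [  0  10   0  21 ]
R3 <- R3 - (4)*R2:  [  0   0  -5  -5 ]
R4 <- R4 - (-2)*R2:  [  0   0  10  15 ]
R4 <- R4 - (-2)*R3:  [ 0  0  0  5 ]
All pivots nonzero; naive elimination completes without hitting a zero pivot.

first zero-pivot column = 0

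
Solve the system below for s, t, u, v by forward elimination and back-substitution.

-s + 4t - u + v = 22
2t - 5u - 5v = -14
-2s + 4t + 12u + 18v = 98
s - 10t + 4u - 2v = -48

(-4, 3, -1, 5)

Forward elimination on [A|b]:
R3 <- R3 - (2)*R1:  [  0  -4  14  16  54 ]
R4 <- R4 - (-1)*R1:  [   0   -6    3   -1  -26 ]
R3 <- R3 - (-2)*R2:  [  0   0   4   6  26 ]
R4 <- R4 - (-3)*R2:  [   0    0  -12  -16  -68 ]
R4 <- R4 - (-3)*R3:  [  0   0   0   2  10 ]
Row echelon form:
[ -1  4  -1   1  |   22 ]
[  0  2  -5  -5  |  -14 ]
[  0  0   4   6  |   26 ]
[  0  0   0   2  |   10 ]
Back-substitution:
v = (10) / 2 = 5
u = (26 - (6)*(5)) / 4 = -1
t = (-14 - (-5)*(-1) - (-5)*(5)) / 2 = 3
s = (22 - (4)*(3) - (-1)*(-1) - (1)*(5)) / -1 = -4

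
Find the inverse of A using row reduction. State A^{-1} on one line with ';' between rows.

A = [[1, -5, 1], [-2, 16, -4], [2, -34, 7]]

inverse = [4/3 -1/18 -2/9; -1/3 -5/18 -1/9; -2 -4/3 -1/3]

Gauss-Jordan on [A | I]:
R2 <- R2 - (-2)*R1:  [  0   6  -2  |   2   1   0 ]
R3 <- R3 - (2)*R1:  [   0  -24    5  |   -2    0    1 ]
R2 <- (1/6)*R2:  [    0     1  -1/3  |   1/3   1/6     0 ]
R1 <- R1 - (-5)*R2:  [    1     0  -2/3  |   8/3   5/6     0 ]
R3 <- R3 - (-24)*R2:  [  0   0  -3  |   6   4   1 ]
R3 <- (1/-3)*R3:  [    0     0     1  |    -2  -4/3  -1/3 ]
R1 <- R1 - (-2/3)*R3:  [     1      0      0  |    4/3  -1/18   -2/9 ]
R2 <- R2 - (-1/3)*R3:  [     0      1      0  |   -1/3  -5/18   -1/9 ]
Right block of [I | A^{-1}] is the inverse:
[  4/3  -1/18  -2/9 ]
[ -1/3  -5/18  -1/9 ]
[   -2   -4/3  -1/3 ]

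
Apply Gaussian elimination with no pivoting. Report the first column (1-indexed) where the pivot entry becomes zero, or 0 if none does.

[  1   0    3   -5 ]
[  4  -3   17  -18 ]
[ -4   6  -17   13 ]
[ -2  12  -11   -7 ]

Naive forward elimination:
R2 <- R2 - (4)*R1:  [  0  -3   5   2 ]
R3 <- R3 - (-4)*R1:  [  0   6  -5  -7 ]
R4 <- R4 - (-2)*R1:  [   0   12   -5  -17 ]
R3 <- R3 - (-2)*R2:  [  0   0   5  -3 ]
R4 <- R4 - (-4)*R2:  [  0   0  15  -9 ]
R4 <- R4 - (3)*R3:  [ 0  0  0  0 ]
Matrix at this point:
[ 1   0  3  -5 ]
[ 0  -3  5   2 ]
[ 0   0  5  -3 ]
[ 0   0  0   0 ]
Pivot entry (4,4) in the last row is zero and there are no rows below to swap with -> zero pivot in column 4 (A is singular).

first zero-pivot column = 4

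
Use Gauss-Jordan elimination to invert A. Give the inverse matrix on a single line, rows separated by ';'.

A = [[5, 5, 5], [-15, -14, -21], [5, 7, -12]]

Gauss-Jordan on [A | I]:
R1 <- (1/5)*R1:  [   1    1    1  |  1/5    0    0 ]
R2 <- R2 - (-15)*R1:  [  0   1  -6  |   3   1   0 ]
R3 <- R3 - (5)*R1:  [   0    2  -17  |   -1    0    1 ]
R1 <- R1 - (1)*R2:  [     1      0      7  |  -14/5     -1      0 ]
R3 <- R3 - (2)*R2:  [  0   0  -5  |  -7  -2   1 ]
R3 <- (1/-5)*R3:  [    0     0     1  |   7/5   2/5  -1/5 ]
R1 <- R1 - (7)*R3:  [     1      0      0  |  -63/5  -19/5    7/5 ]
R2 <- R2 - (-6)*R3:  [    0     1     0  |  57/5  17/5  -6/5 ]
Right block of [I | A^{-1}] is the inverse:
[ -63/5  -19/5   7/5 ]
[  57/5   17/5  -6/5 ]
[   7/5    2/5  -1/5 ]

inverse = [-63/5 -19/5 7/5; 57/5 17/5 -6/5; 7/5 2/5 -1/5]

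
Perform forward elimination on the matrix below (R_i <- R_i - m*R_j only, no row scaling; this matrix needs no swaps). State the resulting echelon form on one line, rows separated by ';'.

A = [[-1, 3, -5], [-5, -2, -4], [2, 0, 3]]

REF = [-1 3 -5; 0 -17 21; 0 0 7/17]

Forward elimination:
R2 <- R2 - (5)*R1:  [   0  -17   21 ]
R3 <- R3 - (-2)*R1:  [  0   6  -7 ]
R3 <- R3 - (-6/17)*R2:  [    0     0  7/17 ]
Row echelon form:
[ -1    3    -5 ]
[  0  -17    21 ]
[  0    0  7/17 ]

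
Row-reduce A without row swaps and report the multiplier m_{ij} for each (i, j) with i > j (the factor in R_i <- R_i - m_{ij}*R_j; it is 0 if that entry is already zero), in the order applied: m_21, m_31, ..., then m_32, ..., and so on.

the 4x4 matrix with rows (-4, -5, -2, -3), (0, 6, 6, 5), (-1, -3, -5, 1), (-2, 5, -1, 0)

Forward elimination:
R2: entry in column 1 is already 0 -> m_{21} = 0 (no row operation needed)
R3 <- R3 - (1/4)*R1:  [    0  -7/4  -9/2   7/4 ]
R4 <- R4 - (1/2)*R1:  [    0  15/2     0   3/2 ]
R3 <- R3 - (-7/24)*R2:  [     0      0  -11/4  77/24 ]
R4 <- R4 - (5/4)*R2:  [     0      0  -15/2  -19/4 ]
R4 <- R4 - (30/11)*R3:  [     0      0      0  -27/2 ]
Multipliers (in order of application): m_{21} = 0, m_{31} = 1/4, m_{41} = 1/2, m_{32} = -7/24, m_{42} = 5/4, m_{43} = 30/11

multipliers: 0, 1/4, 1/2, -7/24, 5/4, 30/11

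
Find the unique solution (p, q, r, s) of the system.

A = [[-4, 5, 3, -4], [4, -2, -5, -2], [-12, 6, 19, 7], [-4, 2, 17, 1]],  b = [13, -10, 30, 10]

(-2, 1, 0, 0)

Forward elimination on [A|b]:
R2 <- R2 - (-1)*R1:  [  0   3  -2  -6   3 ]
R3 <- R3 - (3)*R1:  [  0  -9  10  19  -9 ]
R4 <- R4 - (1)*R1:  [  0  -3  14   5  -3 ]
R3 <- R3 - (-3)*R2:  [ 0  0  4  1  0 ]
R4 <- R4 - (-1)*R2:  [  0   0  12  -1   0 ]
R4 <- R4 - (3)*R3:  [  0   0   0  -4   0 ]
Row echelon form:
[ -4  5   3  -4  |  13 ]
[  0  3  -2  -6  |   3 ]
[  0  0   4   1  |   0 ]
[  0  0   0  -4  |   0 ]
Back-substitution:
s = (0) / -4 = 0
r = (0 - (1)*(0)) / 4 = 0
q = (3 - (-2)*(0) - (-6)*(0)) / 3 = 1
p = (13 - (5)*(1) - (3)*(0) - (-4)*(0)) / -4 = -2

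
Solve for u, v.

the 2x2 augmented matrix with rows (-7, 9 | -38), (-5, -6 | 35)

Forward elimination on [A|b]:
R2 <- R2 - (5/7)*R1:  [     0  -87/7  435/7 ]
Row echelon form:
[ -7      9  |    -38 ]
[  0  -87/7  |  435/7 ]
Back-substitution:
v = (435/7) / (-87/7) = -5
u = (-38 - (9)*(-5)) / -7 = -1

(-1, -5)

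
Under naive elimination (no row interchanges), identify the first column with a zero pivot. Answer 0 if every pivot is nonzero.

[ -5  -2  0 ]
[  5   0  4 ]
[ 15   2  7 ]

Naive forward elimination:
R2 <- R2 - (-1)*R1:  [  0  -2   4 ]
R3 <- R3 - (-3)*R1:  [  0  -4   7 ]
R3 <- R3 - (2)*R2:  [  0   0  -1 ]
All pivots nonzero; naive elimination completes without hitting a zero pivot.

first zero-pivot column = 0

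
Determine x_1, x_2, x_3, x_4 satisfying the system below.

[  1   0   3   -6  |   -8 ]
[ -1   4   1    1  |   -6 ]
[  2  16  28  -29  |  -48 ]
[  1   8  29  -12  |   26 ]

(-5, -4, 3, 2)

Forward elimination on [A|b]:
R2 <- R2 - (-1)*R1:  [   0    4    4   -5  -14 ]
R3 <- R3 - (2)*R1:  [   0   16   22  -17  -32 ]
R4 <- R4 - (1)*R1:  [  0   8  26  -6  34 ]
R3 <- R3 - (4)*R2:  [  0   0   6   3  24 ]
R4 <- R4 - (2)*R2:  [  0   0  18   4  62 ]
R4 <- R4 - (3)*R3:  [   0    0    0   -5  -10 ]
Row echelon form:
[ 1  0  3  -6  |   -8 ]
[ 0  4  4  -5  |  -14 ]
[ 0  0  6   3  |   24 ]
[ 0  0  0  -5  |  -10 ]
Back-substitution:
x_4 = (-10) / -5 = 2
x_3 = (24 - (3)*(2)) / 6 = 3
x_2 = (-14 - (4)*(3) - (-5)*(2)) / 4 = -4
x_1 = (-8 - (3)*(3) - (-6)*(2)) / 1 = -5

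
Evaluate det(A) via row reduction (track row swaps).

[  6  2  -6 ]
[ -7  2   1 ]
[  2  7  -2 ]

det(A) = 228

Forward elimination:
R2 <- R2 - (-7/6)*R1:  [    0  13/3    -6 ]
R3 <- R3 - (1/3)*R1:  [    0  19/3     0 ]
R3 <- R3 - (19/13)*R2:  [      0       0  114/13 ]
Upper-triangular form:
[ 6     2      -6 ]
[ 0  13/3      -6 ]
[ 0     0  114/13 ]
det(A) = (-1)^0 * (6) * (13/3) * (114/13) = 228  (0 row swaps -> sign +1)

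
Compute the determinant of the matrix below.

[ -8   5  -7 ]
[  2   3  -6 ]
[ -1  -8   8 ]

Forward elimination:
R2 <- R2 - (-1/4)*R1:  [     0   17/4  -31/4 ]
R3 <- R3 - (1/8)*R1:  [     0  -69/8   71/8 ]
R3 <- R3 - (-69/34)*R2:  [       0        0  -233/34 ]
Upper-triangular form:
[ -8     5       -7 ]
[  0  17/4    -31/4 ]
[  0     0  -233/34 ]
det(A) = (-1)^0 * (-8) * (17/4) * (-233/34) = 233  (0 row swaps -> sign +1)

det(A) = 233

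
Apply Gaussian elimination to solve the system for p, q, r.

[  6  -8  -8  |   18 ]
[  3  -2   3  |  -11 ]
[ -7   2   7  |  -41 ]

(3, 4, -4)

Forward elimination on [A|b]:
R2 <- R2 - (1/2)*R1:  [   0    2    7  -20 ]
R3 <- R3 - (-7/6)*R1:  [     0  -22/3   -7/3    -20 ]
R3 <- R3 - (-11/3)*R2:  [      0       0    70/3  -280/3 ]
Row echelon form:
[ 6  -8    -8  |      18 ]
[ 0   2     7  |     -20 ]
[ 0   0  70/3  |  -280/3 ]
Back-substitution:
r = (-280/3) / (70/3) = -4
q = (-20 - (7)*(-4)) / 2 = 4
p = (18 - (-8)*(4) - (-8)*(-4)) / 6 = 3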